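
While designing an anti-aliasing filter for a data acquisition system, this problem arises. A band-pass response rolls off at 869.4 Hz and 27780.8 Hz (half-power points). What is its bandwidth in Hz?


Bandwidth is the difference of -3dB frequencies:
BW = f_high - f_low
   = 27780.8 - 869.4
   = 26911.4 Hz

26911.4 Hz


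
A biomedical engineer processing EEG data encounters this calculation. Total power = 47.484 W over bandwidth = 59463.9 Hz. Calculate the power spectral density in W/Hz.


Power spectral density:
PSD = P / BW
    = 47.484 / 59463.9
    = 0.00079853 W/Hz

0.00079853 W/Hz


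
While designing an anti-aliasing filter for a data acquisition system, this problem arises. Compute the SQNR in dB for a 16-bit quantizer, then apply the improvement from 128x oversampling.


Step 1 — baseline SQNR at Nyquist:
SQNR_base = 6.02*N + 1.76
          = 6.02*16 + 1.76
          = 98.08 dB

Step 2 — oversampling processing gain:
G = 10*log10(OSR) = 10*log10(128) = 21.07 dB

Step 3 — total:
SQNR_total = 98.08 + 21.07 = 119.15 dB

Base SQNR = 98.08 dB; oversampled SQNR = 119.15 dB


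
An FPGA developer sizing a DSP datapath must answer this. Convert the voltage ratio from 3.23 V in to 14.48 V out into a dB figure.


Voltage gain in dB:
G = 20 * log10(Vout / Vin)
  = 20 * log10(14.48 / 3.23)
  = 20 * log10(4.482972)
  = 20 * 0.651566
  = 13.03 dB

13.03 dB


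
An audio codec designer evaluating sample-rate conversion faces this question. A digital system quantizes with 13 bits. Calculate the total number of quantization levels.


Number of quantization levels = 2^N
= 2^13
= 8192

8192


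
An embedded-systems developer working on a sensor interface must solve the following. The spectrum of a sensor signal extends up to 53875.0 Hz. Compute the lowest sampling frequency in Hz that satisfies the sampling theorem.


The Nyquist rate is twice the maximum frequency component.
fs_min = 2 * fmax
      = 2 * 53875.0
      = 107750.0 Hz

107750.0


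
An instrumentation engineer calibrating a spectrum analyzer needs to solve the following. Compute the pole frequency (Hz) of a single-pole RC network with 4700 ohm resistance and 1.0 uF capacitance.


Cutoff frequency of a first-order RC filter:
fc = 1 / (2 * pi * R * C)
C = 1.0 uF = 1e-06 F
fc = 1 / (2 * pi * 4700 * 1e-06)
   = 1 / 0.029530970943744
   = 33.862754 Hz

33.862754 Hz


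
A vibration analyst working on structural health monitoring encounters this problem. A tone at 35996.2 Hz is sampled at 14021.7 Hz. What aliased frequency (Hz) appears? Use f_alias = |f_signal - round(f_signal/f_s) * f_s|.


Compute the nearest integer multiple of fs to the signal:
n = round(35996.2 / 14021.7) = 3
f_alias = |35996.2 - 3 * 14021.7|
        = |35996.2 - 42065.1|
        = 6068.9 Hz

6068.9


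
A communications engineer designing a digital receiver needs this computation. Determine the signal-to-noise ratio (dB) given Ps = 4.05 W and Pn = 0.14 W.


SNR in decibels:
SNR = 10 * log10(Ps / Pn)
    = 10 * log10(4.05 / 0.14)
    = 10 * log10(28.9286)
    = 10 * 1.4613
    = 14.61 dB

14.61 dB


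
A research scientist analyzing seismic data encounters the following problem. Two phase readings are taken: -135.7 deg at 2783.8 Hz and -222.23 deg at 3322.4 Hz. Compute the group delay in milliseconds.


Group delay from phase difference:
tau = -d(phi)/d(omega)
d(phi) = -86.53 deg = -1.510233 rad
d(omega) = 2*pi*(3322.4 - 2783.8) = 3384.1236 rad/s
tau = -(-1.510233) / 3384.1236
    = 0.4463 ms

0.4463 ms


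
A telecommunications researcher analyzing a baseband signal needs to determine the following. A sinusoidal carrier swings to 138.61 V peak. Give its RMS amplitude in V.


RMS voltage for a sinusoidal waveform:
V_rms = V_peak / sqrt(2)
      = 138.61 / 1.414214
      = 98.012 V

98.012 V


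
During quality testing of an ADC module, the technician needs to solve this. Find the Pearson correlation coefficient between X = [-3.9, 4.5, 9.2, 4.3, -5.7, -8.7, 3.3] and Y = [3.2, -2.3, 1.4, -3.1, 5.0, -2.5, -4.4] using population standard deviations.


Pearson correlation coefficient (population):
r = cov(X,Y) / (std(X) * std(Y))
Mean X = 0.4286, Mean Y = -0.3857
Cov(X,Y) = -6.19898
Std(X) = 6.051851, Std(Y) = 3.309479
r = -0.3095

-0.3095


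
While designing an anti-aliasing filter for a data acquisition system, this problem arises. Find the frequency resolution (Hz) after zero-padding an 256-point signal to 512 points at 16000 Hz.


Frequency resolution after zero-padding:
N_padded = 256 * 2 = 512
df = fs / N_padded
   = 16000 / 512
   = 31.25 Hz

31.25 Hz


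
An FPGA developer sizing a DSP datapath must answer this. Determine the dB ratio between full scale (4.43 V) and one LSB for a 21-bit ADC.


Dynamic range from full-scale to LSB:
V_min = V_max / 2^bits = 4.43 / 2^21
DR = 20 * log10(V_max / V_min)
   = 20 * log10(2^21)
   = 20 * 21 * log10(2)
   = 126.43 dB

126.43 dB


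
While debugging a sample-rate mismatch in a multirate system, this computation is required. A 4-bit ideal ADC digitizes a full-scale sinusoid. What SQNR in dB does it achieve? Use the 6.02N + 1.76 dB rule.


Theoretical SNR for a full-scale sinusoid:
SNR = 6.02 * N + 1.76
    = 6.02 * 4 + 1.76
    = 24.08 + 1.76
    = 25.84 dB

25.84 dB


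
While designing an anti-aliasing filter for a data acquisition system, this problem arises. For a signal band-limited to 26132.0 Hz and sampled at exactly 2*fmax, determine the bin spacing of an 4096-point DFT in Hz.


Step 1 — Nyquist sampling rate:
fs = 2 * fmax = 2 * 26132.0 = 52264.0 Hz

Step 2 — DFT bin spacing:
df = fs / N = 52264.0 / 4096 = 12.7598 Hz

12.7598 Hz


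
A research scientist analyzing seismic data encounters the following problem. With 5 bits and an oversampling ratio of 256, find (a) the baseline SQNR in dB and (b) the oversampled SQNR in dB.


Step 1 — baseline SQNR at Nyquist:
SQNR_base = 6.02*N + 1.76
          = 6.02*5 + 1.76
          = 31.86 dB

Step 2 — oversampling processing gain:
G = 10*log10(OSR) = 10*log10(256) = 24.08 dB

Step 3 — total:
SQNR_total = 31.86 + 24.08 = 55.94 dB

Base SQNR = 31.86 dB; oversampled SQNR = 55.94 dB


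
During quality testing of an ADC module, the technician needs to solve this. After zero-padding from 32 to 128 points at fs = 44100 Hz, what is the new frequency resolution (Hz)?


Frequency resolution after zero-padding:
N_padded = 32 * 4 = 128
df = fs / N_padded
   = 44100 / 128
   = 344.5312 Hz

344.5312 Hz


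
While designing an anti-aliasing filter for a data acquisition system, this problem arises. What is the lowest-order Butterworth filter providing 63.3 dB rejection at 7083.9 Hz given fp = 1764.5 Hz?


Butterworth filter order formula:
n = log10(10^(A/10) - 1) / (2 * log10(f_stop/f_pass))
10^(63.3/10) - 1 = 2137961.0895
f_stop/f_pass = 7083.9 / 1764.5 = 4.0147
n = 5.2431 -> ceil = 6

6


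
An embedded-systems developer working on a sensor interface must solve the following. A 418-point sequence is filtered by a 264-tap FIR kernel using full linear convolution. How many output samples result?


Linear convolution output length:
L = N + M - 1
  = 418 + 264 - 1
  = 681 samples

681


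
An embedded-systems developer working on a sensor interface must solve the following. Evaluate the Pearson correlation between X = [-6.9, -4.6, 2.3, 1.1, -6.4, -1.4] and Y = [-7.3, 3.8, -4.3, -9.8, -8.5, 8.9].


Pearson correlation coefficient (population):
r = cov(X,Y) / (std(X) * std(Y))
Mean X = -2.65, Mean Y = -2.8667
Cov(X,Y) = 1.43
Std(X) = 3.560314, Std(Y) = 6.884927
r = 0.0583

0.0583


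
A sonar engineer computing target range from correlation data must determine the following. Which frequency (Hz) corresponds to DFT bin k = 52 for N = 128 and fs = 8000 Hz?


Frequency of DFT bin k:
f_k = k * fs / N
    = 52 * 8000 / 128
    = 416000 / 128
    = 3250.0 Hz

3250.0 Hz


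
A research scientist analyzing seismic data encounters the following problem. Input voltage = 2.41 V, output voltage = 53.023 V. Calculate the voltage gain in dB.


Voltage gain in dB:
G = 20 * log10(Vout / Vin)
  = 20 * log10(53.023 / 2.41)
  = 20 * log10(22.001245)
  = 20 * 1.342447
  = 26.85 dB

26.85 dB


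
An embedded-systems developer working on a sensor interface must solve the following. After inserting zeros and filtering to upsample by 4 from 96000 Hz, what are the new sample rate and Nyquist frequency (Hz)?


Step 1 — output sample rate after interpolation by L:
fs_out = L * fs_in = 4 * 96000 = 384000 Hz

Step 2 — Nyquist frequency of the output stream:
f_Nyq = fs_out / 2 = 384000 / 2 = 192000.0 Hz

fs_out = 384000 Hz; f_Nyquist = 192000.0 Hz


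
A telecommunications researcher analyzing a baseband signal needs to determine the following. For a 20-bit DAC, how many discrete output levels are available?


Number of quantization levels = 2^N
= 2^20
= 1048576

1048576


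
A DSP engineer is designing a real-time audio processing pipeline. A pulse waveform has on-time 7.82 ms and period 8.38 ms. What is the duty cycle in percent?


Duty cycle as a percentage:
DC = (t_on / T) * 100
   = (7.82 / 8.38) * 100
   = 0.933174 * 100
   = 93.32 %

93.32 %


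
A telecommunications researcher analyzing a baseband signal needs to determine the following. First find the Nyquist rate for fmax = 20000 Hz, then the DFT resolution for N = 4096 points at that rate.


Step 1 — Nyquist sampling rate:
fs = 2 * fmax = 2 * 20000 = 40000 Hz

Step 2 — DFT bin spacing:
df = fs / N = 40000 / 4096 = 9.7656 Hz

9.7656 Hz


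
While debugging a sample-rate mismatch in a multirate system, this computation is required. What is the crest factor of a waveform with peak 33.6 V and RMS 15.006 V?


Crest factor is the ratio of peak to RMS:
CF = V_peak / V_rms
   = 33.6 / 15.006
   = 2.2391

2.2391


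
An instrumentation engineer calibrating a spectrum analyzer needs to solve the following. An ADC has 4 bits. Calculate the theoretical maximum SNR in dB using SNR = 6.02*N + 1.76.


Theoretical SNR for a full-scale sinusoid:
SNR = 6.02 * N + 1.76
    = 6.02 * 4 + 1.76
    = 24.08 + 1.76
    = 25.84 dB

25.84 dB


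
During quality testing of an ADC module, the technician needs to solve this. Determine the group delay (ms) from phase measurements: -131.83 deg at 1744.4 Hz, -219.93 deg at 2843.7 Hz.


Group delay from phase difference:
tau = -d(phi)/d(omega)
d(phi) = -88.1 deg = -1.537635 rad
d(omega) = 2*pi*(2843.7 - 1744.4) = 6907.1056 rad/s
tau = -(-1.537635) / 6907.1056
    = 0.2226 ms

0.2226 ms


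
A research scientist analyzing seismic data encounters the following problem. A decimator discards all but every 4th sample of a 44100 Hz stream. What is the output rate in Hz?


Decimation reduces the sample rate:
fs_out = fs_in / M
       = 44100 / 4
       = 11025.0 Hz

11025.0 Hz


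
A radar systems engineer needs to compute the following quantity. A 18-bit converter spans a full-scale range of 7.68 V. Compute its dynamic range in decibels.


Dynamic range from full-scale to LSB:
V_min = V_max / 2^bits = 7.68 / 2^18
DR = 20 * log10(V_max / V_min)
   = 20 * log10(2^18)
   = 20 * 18 * log10(2)
   = 108.37 dB

108.37 dB


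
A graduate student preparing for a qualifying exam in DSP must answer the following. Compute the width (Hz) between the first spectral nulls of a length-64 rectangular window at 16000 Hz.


Main lobe width for a rectangular window:
Width = 2 * fs / N
      = 2 * 16000 / 64
      = 32000 / 64
      = 500.0 Hz

500.0 Hz


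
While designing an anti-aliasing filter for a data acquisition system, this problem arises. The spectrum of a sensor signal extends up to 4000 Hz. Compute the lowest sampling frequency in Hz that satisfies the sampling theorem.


The Nyquist rate is twice the maximum frequency component.
fs_min = 2 * fmax
      = 2 * 4000
      = 8000 Hz

8000


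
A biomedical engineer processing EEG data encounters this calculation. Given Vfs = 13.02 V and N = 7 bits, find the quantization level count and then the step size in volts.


Step 1 — number of quantization levels:
L = 2^N = 2^7 = 128

Step 2 — LSB step size:
delta = Vfs / L
      = 13.02 / 128
      = 0.10171875 V

Levels = 128; step size = 0.10171875 V


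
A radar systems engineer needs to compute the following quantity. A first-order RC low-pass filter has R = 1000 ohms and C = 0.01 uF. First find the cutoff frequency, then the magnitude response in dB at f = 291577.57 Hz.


Step 1 — cutoff frequency:
fc = 1 / (2*pi*R*C)
C = 0.01 uF = 1e-08 F
fc = 1 / (2*pi*1000*1e-08)
   = 15915.494 Hz

Step 2 — magnitude at f = 291577.57 Hz:
|H(f)| = 1 / sqrt(1 + (f/fc)^2)
f/fc = 291577.57 / 15915.494 = 18.320359
|H| = 1 / sqrt(1 + 335.635554) = 0.0545029
|H|_dB = 20*log10(0.0545029) = -25.27 dB

fc = 15915.494 Hz; |H(291577.57 Hz)| = -25.27 dB


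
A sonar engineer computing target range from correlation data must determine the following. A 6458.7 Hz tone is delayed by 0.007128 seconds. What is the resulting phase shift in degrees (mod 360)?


Phase shift from frequency and time delay:
phi = 360 * f * t_delay
    = 360 * 6458.7 * 0.007128
    = 16573.54 degrees
    mod 360 = 13.54 degrees

13.54 degrees


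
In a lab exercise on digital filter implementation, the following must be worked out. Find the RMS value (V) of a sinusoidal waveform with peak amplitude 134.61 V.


RMS voltage for a sinusoidal waveform:
V_rms = V_peak / sqrt(2)
      = 134.61 / 1.414214
      = 95.184 V

95.184 V


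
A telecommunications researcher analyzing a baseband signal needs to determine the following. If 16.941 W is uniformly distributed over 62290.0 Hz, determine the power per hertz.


Power spectral density:
PSD = P / BW
    = 16.941 / 62290.0
    = 0.00027197 W/Hz

0.00027197 W/Hz


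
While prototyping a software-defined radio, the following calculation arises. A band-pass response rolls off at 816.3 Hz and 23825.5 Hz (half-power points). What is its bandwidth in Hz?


Bandwidth is the difference of -3dB frequencies:
BW = f_high - f_low
   = 23825.5 - 816.3
   = 23009.2 Hz

23009.2 Hz


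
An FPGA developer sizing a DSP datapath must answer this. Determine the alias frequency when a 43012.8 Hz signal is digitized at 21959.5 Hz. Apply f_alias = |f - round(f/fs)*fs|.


Compute the nearest integer multiple of fs to the signal:
n = round(43012.8 / 21959.5) = 2
f_alias = |43012.8 - 2 * 21959.5|
        = |43012.8 - 43919.0|
        = 906.2 Hz

906.2


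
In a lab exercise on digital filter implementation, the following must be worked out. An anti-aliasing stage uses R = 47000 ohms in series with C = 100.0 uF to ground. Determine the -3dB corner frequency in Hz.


Cutoff frequency of a first-order RC filter:
fc = 1 / (2 * pi * R * C)
C = 100.0 uF = 0.0001 F
fc = 1 / (2 * pi * 47000 * 0.0001)
   = 1 / 29.530970943744
   = 0.033863 Hz

0.033863 Hz


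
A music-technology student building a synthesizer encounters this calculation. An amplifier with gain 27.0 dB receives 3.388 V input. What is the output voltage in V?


Output voltage from dB gain:
V_out = V_in * 10^(gain_dB / 20)
      = 3.388 * 10^(27.0 / 20)
      = 3.388 * 22.387211
      = 75.8479 V

75.8479 V


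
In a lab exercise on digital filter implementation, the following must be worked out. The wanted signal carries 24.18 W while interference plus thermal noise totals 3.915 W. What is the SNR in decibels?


SNR in decibels:
SNR = 10 * log10(Ps / Pn)
    = 10 * log10(24.18 / 3.915)
    = 10 * log10(6.1762)
    = 10 * 0.7907
    = 7.91 dB

7.91 dB


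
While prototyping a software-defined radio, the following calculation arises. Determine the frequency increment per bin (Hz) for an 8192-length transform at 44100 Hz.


DFT frequency resolution:
df = fs / N
   = 44100 / 8192
   = 5.3833 Hz

5.3833 Hz


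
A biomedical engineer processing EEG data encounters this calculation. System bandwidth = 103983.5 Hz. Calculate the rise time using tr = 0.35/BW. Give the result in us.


Rise time from bandwidth relationship:
tr = 0.35 / BW
   = 0.35 / 103983.5
   = 3.365918631e-06 s
   = 3.3659 us

3.3659 us


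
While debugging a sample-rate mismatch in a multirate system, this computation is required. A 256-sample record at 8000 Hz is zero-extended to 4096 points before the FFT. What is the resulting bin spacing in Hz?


Frequency resolution after zero-padding:
N_padded = 256 * 16 = 4096
df = fs / N_padded
   = 8000 / 4096
   = 1.9531 Hz

1.9531 Hz


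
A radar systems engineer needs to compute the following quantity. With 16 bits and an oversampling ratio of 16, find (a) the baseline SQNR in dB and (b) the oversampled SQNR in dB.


Step 1 — baseline SQNR at Nyquist:
SQNR_base = 6.02*N + 1.76
          = 6.02*16 + 1.76
          = 98.08 dB

Step 2 — oversampling processing gain:
G = 10*log10(OSR) = 10*log10(16) = 12.04 dB

Step 3 — total:
SQNR_total = 98.08 + 12.04 = 110.12 dB

Base SQNR = 98.08 dB; oversampled SQNR = 110.12 dB


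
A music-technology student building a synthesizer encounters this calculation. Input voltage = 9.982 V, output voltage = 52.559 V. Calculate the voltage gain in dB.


Voltage gain in dB:
G = 20 * log10(Vout / Vin)
  = 20 * log10(52.559 / 9.982)
  = 20 * log10(5.265378)
  = 20 * 0.72143
  = 14.43 dB

14.43 dB


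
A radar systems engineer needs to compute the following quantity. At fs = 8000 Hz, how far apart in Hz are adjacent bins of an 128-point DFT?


DFT frequency resolution:
df = fs / N
   = 8000 / 128
   = 62.5 Hz

62.5 Hz


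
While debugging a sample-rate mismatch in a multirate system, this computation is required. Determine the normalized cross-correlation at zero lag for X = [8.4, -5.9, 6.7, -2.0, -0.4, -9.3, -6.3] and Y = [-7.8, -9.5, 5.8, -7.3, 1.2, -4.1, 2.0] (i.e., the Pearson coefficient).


Pearson correlation coefficient (population):
r = cov(X,Y) / (std(X) * std(Y))
Mean X = -1.2571, Mean Y = -2.8143
Cov(X,Y) = 6.324898
Std(X) = 6.205264, Std(Y) = 5.409365
r = 0.1884

0.1884


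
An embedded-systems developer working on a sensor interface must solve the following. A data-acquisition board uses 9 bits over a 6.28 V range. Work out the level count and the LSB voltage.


Step 1 — number of quantization levels:
L = 2^N = 2^9 = 512

Step 2 — LSB step size:
delta = Vfs / L
      = 6.28 / 512
      = 0.01226563 V

Levels = 512; step size = 0.01226563 V


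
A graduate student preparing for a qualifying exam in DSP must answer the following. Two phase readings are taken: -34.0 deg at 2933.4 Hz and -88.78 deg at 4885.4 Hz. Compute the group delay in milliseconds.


Group delay from phase difference:
tau = -d(phi)/d(omega)
d(phi) = -54.78 deg = -0.956091 rad
d(omega) = 2*pi*(4885.4 - 2933.4) = 12264.7777 rad/s
tau = -(-0.956091) / 12264.7777
    = 0.078 ms

0.078 ms


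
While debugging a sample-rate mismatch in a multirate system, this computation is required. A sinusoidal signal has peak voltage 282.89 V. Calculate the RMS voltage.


RMS voltage for a sinusoidal waveform:
V_rms = V_peak / sqrt(2)
      = 282.89 / 1.414214
      = 200.033 V

200.033 V


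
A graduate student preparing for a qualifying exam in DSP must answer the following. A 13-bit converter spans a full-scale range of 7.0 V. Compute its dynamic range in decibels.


Dynamic range from full-scale to LSB:
V_min = V_max / 2^bits = 7.0 / 2^13
DR = 20 * log10(V_max / V_min)
   = 20 * log10(2^13)
   = 20 * 13 * log10(2)
   = 78.27 dB

78.27 dB


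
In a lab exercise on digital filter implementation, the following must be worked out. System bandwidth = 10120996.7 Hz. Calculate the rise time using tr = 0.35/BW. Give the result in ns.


Rise time from bandwidth relationship:
tr = 0.35 / BW
   = 0.35 / 10120996.7
   = 3.458157436e-08 s
   = 34.5816 ns

34.5816 ns


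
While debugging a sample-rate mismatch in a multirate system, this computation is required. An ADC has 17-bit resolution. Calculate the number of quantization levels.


Number of quantization levels = 2^N
= 2^17
= 131072

131072


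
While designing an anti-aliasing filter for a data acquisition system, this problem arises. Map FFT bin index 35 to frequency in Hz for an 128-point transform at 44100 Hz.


Frequency of DFT bin k:
f_k = k * fs / N
    = 35 * 44100 / 128
    = 1543500 / 128
    = 12058.594 Hz

12058.594 Hz


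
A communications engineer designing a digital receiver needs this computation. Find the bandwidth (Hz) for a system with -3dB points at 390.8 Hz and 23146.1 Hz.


Bandwidth is the difference of -3dB frequencies:
BW = f_high - f_low
   = 23146.1 - 390.8
   = 22755.3 Hz

22755.3 Hz


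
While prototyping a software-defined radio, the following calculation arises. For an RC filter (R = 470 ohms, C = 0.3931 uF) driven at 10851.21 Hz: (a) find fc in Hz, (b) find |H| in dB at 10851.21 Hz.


Step 1 — cutoff frequency:
fc = 1 / (2*pi*R*C)
C = 0.3931 uF = 3.931e-07 F
fc = 1 / (2*pi*470*3.931e-07)
   = 861.428 Hz

Step 2 — magnitude at f = 10851.21 Hz:
|H(f)| = 1 / sqrt(1 + (f/fc)^2)
f/fc = 10851.21 / 861.428 = 12.59677
|H| = 1 / sqrt(1 + 158.678614) = 0.0791365
|H|_dB = 20*log10(0.0791365) = -22.03 dB

fc = 861.428 Hz; |H(10851.21 Hz)| = -22.03 dB


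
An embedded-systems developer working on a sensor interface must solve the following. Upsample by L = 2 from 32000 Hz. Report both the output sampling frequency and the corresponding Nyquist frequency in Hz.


Step 1 — output sample rate after interpolation by L:
fs_out = L * fs_in = 2 * 32000 = 64000 Hz

Step 2 — Nyquist frequency of the output stream:
f_Nyq = fs_out / 2 = 64000 / 2 = 32000.0 Hz

fs_out = 64000 Hz; f_Nyquist = 32000.0 Hz


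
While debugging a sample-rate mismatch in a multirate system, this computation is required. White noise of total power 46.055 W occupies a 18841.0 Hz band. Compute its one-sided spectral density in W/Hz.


Power spectral density:
PSD = P / BW
    = 46.055 / 18841.0
    = 0.0024444 W/Hz

0.0024444 W/Hz


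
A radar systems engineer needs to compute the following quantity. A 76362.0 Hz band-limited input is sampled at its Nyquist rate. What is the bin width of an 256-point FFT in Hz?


Step 1 — Nyquist sampling rate:
fs = 2 * fmax = 2 * 76362.0 = 152724.0 Hz

Step 2 — DFT bin spacing:
df = fs / N = 152724.0 / 256 = 596.5781 Hz

596.5781 Hz


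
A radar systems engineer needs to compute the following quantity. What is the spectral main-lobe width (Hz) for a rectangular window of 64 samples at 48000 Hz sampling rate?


Main lobe width for a rectangular window:
Width = 2 * fs / N
      = 2 * 48000 / 64
      = 96000 / 64
      = 1500.0 Hz

1500.0 Hz


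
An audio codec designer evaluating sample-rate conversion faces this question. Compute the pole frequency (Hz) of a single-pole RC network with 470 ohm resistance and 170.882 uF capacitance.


Cutoff frequency of a first-order RC filter:
fc = 1 / (2 * pi * R * C)
C = 170.882 uF = 0.000170882 F
fc = 1 / (2 * pi * 470 * 0.000170882)
   = 1 / 0.50463113768089
   = 1.981645 Hz

1.981645 Hz


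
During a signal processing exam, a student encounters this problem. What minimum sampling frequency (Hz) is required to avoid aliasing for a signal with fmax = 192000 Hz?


The Nyquist rate is twice the maximum frequency component.
fs_min = 2 * fmax
      = 2 * 192000
      = 384000 Hz

384000


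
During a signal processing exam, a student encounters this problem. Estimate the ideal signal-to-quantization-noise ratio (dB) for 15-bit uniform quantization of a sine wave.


Theoretical SNR for a full-scale sinusoid:
SNR = 6.02 * N + 1.76
    = 6.02 * 15 + 1.76
    = 90.3 + 1.76
    = 92.06 dB

92.06 dB


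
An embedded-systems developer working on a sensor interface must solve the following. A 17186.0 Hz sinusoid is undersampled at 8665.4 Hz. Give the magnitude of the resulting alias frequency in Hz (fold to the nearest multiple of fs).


Compute the nearest integer multiple of fs to the signal:
n = round(17186.0 / 8665.4) = 2
f_alias = |17186.0 - 2 * 8665.4|
        = |17186.0 - 17330.8|
        = 144.8 Hz

144.8


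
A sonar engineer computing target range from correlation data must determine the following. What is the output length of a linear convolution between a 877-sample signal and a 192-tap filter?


Linear convolution output length:
L = N + M - 1
  = 877 + 192 - 1
  = 1068 samples

1068


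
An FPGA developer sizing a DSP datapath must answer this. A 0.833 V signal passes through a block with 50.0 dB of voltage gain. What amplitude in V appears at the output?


Output voltage from dB gain:
V_out = V_in * 10^(gain_dB / 20)
      = 0.833 * 10^(50.0 / 20)
      = 0.833 * 316.227766
      = 263.4177 V

263.4177 V


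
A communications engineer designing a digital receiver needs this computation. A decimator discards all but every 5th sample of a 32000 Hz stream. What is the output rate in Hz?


Decimation reduces the sample rate:
fs_out = fs_in / M
       = 32000 / 5
       = 6400.0 Hz

6400.0 Hz


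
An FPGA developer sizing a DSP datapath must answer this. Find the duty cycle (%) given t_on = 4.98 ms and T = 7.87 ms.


Duty cycle as a percentage:
DC = (t_on / T) * 100
   = (4.98 / 7.87) * 100
   = 0.632783 * 100
   = 63.28 %

63.28 %


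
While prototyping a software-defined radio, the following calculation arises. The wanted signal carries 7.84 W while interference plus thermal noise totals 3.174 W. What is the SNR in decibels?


SNR in decibels:
SNR = 10 * log10(Ps / Pn)
    = 10 * log10(7.84 / 3.174)
    = 10 * log10(2.4701)
    = 10 * 0.3927
    = 3.93 dB

3.93 dB


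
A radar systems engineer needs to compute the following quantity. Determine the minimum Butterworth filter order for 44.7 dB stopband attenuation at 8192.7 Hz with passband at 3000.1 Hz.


Butterworth filter order formula:
n = log10(10^(A/10) - 1) / (2 * log10(f_stop/f_pass))
10^(44.7/10) - 1 = 29511.0923
f_stop/f_pass = 8192.7 / 3000.1 = 2.7308
n = 5.1227 -> ceil = 6

6


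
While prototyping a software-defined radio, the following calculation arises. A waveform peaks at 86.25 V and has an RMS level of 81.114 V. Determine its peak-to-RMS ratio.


Crest factor is the ratio of peak to RMS:
CF = V_peak / V_rms
   = 86.25 / 81.114
   = 1.0633

1.0633


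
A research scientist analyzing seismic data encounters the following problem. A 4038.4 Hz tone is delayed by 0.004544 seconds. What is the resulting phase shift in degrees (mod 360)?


Phase shift from frequency and time delay:
phi = 360 * f * t_delay
    = 360 * 4038.4 * 0.004544
    = 6606.18 degrees
    mod 360 = 126.18 degrees

126.18 degrees


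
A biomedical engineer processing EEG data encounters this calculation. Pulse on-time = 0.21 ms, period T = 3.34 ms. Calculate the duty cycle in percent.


Duty cycle as a percentage:
DC = (t_on / T) * 100
   = (0.21 / 3.34) * 100
   = 0.062874 * 100
   = 6.29 %

6.29 %


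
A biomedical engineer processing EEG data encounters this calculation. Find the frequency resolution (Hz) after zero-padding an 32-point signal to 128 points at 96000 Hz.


Frequency resolution after zero-padding:
N_padded = 32 * 4 = 128
df = fs / N_padded
   = 96000 / 128
   = 750.0 Hz

750.0 Hz


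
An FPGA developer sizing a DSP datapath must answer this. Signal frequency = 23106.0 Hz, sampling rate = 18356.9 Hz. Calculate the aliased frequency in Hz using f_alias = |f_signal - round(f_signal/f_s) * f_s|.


Compute the nearest integer multiple of fs to the signal:
n = round(23106.0 / 18356.9) = 1
f_alias = |23106.0 - 1 * 18356.9|
        = |23106.0 - 18356.9|
        = 4749.1 Hz

4749.1


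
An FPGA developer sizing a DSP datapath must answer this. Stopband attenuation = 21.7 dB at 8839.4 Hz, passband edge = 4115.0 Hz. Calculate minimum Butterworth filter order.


Butterworth filter order formula:
n = log10(10^(A/10) - 1) / (2 * log10(f_stop/f_pass))
10^(21.7/10) - 1 = 146.9108
f_stop/f_pass = 8839.4 / 4115.0 = 2.1481
n = 3.2631 -> ceil = 4

4


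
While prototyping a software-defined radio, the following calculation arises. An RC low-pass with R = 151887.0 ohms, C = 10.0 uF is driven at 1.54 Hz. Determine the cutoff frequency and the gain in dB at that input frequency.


Step 1 — cutoff frequency:
fc = 1 / (2*pi*R*C)
C = 10.0 uF = 1e-05 F
fc = 1 / (2*pi*151887.0*1e-05)
   = 0.104785 Hz

Step 2 — magnitude at f = 1.54 Hz:
|H(f)| = 1 / sqrt(1 + (f/fc)^2)
f/fc = 1.54 / 0.104785 = 14.69676
|H| = 1 / sqrt(1 + 215.994754) = 0.0678852
|H|_dB = 20*log10(0.0678852) = -23.36 dB

fc = 0.104785 Hz; |H(1.54 Hz)| = -23.36 dB


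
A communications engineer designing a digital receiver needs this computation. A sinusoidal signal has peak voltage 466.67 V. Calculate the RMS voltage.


RMS voltage for a sinusoidal waveform:
V_rms = V_peak / sqrt(2)
      = 466.67 / 1.414214
      = 329.986 V

329.986 V


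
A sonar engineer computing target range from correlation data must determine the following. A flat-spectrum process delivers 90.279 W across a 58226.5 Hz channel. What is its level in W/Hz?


Power spectral density:
PSD = P / BW
    = 90.279 / 58226.5
    = 0.00155048 W/Hz

0.00155048 W/Hz


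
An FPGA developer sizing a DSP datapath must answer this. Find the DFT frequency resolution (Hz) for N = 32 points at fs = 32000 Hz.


DFT frequency resolution:
df = fs / N
   = 32000 / 32
   = 1000.0 Hz

1000.0 Hz


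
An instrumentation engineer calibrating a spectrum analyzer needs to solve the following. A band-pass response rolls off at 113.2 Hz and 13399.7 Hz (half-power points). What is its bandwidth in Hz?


Bandwidth is the difference of -3dB frequencies:
BW = f_high - f_low
   = 13399.7 - 113.2
   = 13286.5 Hz

13286.5 Hz


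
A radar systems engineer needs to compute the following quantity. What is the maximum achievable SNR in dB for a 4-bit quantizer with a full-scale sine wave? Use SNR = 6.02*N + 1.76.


Theoretical SNR for a full-scale sinusoid:
SNR = 6.02 * N + 1.76
    = 6.02 * 4 + 1.76
    = 24.08 + 1.76
    = 25.84 dB

25.84 dB


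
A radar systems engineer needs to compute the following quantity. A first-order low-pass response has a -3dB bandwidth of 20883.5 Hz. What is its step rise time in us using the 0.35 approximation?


Rise time from bandwidth relationship:
tr = 0.35 / BW
   = 0.35 / 20883.5
   = 1.675964278e-05 s
   = 16.7596 us

16.7596 us


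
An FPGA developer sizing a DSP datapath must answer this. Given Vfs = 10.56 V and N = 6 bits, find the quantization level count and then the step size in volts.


Step 1 — number of quantization levels:
L = 2^N = 2^6 = 64

Step 2 — LSB step size:
delta = Vfs / L
      = 10.56 / 64
      = 0.165 V

Levels = 64; step size = 0.165 V


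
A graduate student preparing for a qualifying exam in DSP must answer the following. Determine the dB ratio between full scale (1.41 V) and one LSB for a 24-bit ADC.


Dynamic range from full-scale to LSB:
V_min = V_max / 2^bits = 1.41 / 2^24
DR = 20 * log10(V_max / V_min)
   = 20 * log10(2^24)
   = 20 * 24 * log10(2)
   = 144.49 dB

144.49 dB


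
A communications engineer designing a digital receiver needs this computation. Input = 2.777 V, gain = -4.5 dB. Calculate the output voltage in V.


Output voltage from dB gain:
V_out = V_in * 10^(gain_dB / 20)
      = 2.777 * 10^(-4.5 / 20)
      = 2.777 * 0.595662
      = 1.6542 V

1.6542 V


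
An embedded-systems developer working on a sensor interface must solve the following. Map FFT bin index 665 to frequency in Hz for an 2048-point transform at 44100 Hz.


Frequency of DFT bin k:
f_k = k * fs / N
    = 665 * 44100 / 2048
    = 29326500 / 2048
    = 14319.58 Hz

14319.58 Hz


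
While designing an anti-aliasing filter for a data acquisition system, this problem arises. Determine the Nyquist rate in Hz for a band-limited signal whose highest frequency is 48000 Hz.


The Nyquist rate is twice the maximum frequency component.
fs_min = 2 * fmax
      = 2 * 48000
      = 96000 Hz

96000


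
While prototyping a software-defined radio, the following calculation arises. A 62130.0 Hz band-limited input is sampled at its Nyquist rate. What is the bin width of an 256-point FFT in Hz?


Step 1 — Nyquist sampling rate:
fs = 2 * fmax = 2 * 62130.0 = 124260.0 Hz

Step 2 — DFT bin spacing:
df = fs / N = 124260.0 / 256 = 485.3906 Hz

485.3906 Hz


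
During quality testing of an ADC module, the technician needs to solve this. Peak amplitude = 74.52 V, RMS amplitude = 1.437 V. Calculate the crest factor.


Crest factor is the ratio of peak to RMS:
CF = V_peak / V_rms
   = 74.52 / 1.437
   = 51.858

51.858


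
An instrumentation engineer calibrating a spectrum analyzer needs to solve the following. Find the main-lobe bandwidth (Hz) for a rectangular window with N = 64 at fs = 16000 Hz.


Main lobe width for a rectangular window:
Width = 2 * fs / N
      = 2 * 16000 / 64
      = 32000 / 64
      = 500.0 Hz

500.0 Hz


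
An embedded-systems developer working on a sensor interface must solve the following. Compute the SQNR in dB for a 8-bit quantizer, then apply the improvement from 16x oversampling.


Step 1 — baseline SQNR at Nyquist:
SQNR_base = 6.02*N + 1.76
          = 6.02*8 + 1.76
          = 49.92 dB

Step 2 — oversampling processing gain:
G = 10*log10(OSR) = 10*log10(16) = 12.04 dB

Step 3 — total:
SQNR_total = 49.92 + 12.04 = 61.96 dB

Base SQNR = 49.92 dB; oversampled SQNR = 61.96 dB


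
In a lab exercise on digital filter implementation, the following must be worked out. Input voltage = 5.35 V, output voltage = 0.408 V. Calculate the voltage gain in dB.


Voltage gain in dB:
G = 20 * log10(Vout / Vin)
  = 20 * log10(0.408 / 5.35)
  = 20 * log10(0.076262)
  = 20 * -1.117694
  = -22.35 dB

-22.35 dB


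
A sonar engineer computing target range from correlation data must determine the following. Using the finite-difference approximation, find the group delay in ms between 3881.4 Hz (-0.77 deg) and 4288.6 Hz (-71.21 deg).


Group delay from phase difference:
tau = -d(phi)/d(omega)
d(phi) = -70.44 deg = -1.22941 rad
d(omega) = 2*pi*(4288.6 - 3881.4) = 2558.5131 rad/s
tau = -(-1.22941) / 2558.5131
    = 0.4805 ms

0.4805 ms


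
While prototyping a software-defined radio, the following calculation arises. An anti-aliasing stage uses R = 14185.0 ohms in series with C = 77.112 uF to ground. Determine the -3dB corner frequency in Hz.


Cutoff frequency of a first-order RC filter:
fc = 1 / (2 * pi * R * C)
C = 77.112 uF = 7.7112e-05 F
fc = 1 / (2 * pi * 14185.0 * 7.7112e-05)
   = 1 / 6.8727599580016
   = 0.145502 Hz

0.145502 Hz


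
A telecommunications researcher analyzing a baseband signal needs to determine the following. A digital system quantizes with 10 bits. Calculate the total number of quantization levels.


Number of quantization levels = 2^N
= 2^10
= 1024

1024


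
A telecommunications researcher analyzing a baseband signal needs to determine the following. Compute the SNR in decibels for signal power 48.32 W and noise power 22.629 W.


SNR in decibels:
SNR = 10 * log10(Ps / Pn)
    = 10 * log10(48.32 / 22.629)
    = 10 * log10(2.1353)
    = 10 * 0.3295
    = 3.29 dB

3.29 dB


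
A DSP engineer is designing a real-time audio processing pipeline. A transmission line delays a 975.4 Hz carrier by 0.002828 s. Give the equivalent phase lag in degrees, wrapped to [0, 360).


Phase shift from frequency and time delay:
phi = 360 * f * t_delay
    = 360 * 975.4 * 0.002828
    = 993.04 degrees
    mod 360 = 273.04 degrees

273.04 degrees


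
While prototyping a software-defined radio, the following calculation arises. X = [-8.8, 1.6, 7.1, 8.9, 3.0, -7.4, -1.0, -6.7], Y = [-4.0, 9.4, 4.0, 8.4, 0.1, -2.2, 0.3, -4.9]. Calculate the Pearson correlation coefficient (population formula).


Pearson correlation coefficient (population):
r = cov(X,Y) / (std(X) * std(Y))
Mean X = -0.4125, Mean Y = 1.3875
Cov(X,Y) = 25.886094
Std(X) = 6.303855, Std(Y) = 5.055551
r = 0.8123

0.8123


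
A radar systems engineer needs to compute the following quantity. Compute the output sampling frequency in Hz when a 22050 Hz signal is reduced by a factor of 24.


Decimation reduces the sample rate:
fs_out = fs_in / M
       = 22050 / 24
       = 918.75 Hz

918.75 Hz


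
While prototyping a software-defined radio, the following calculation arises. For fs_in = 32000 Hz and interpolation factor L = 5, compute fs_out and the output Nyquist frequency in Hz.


Step 1 — output sample rate after interpolation by L:
fs_out = L * fs_in = 5 * 32000 = 160000 Hz

Step 2 — Nyquist frequency of the output stream:
f_Nyq = fs_out / 2 = 160000 / 2 = 80000.0 Hz

fs_out = 160000 Hz; f_Nyquist = 80000.0 Hz


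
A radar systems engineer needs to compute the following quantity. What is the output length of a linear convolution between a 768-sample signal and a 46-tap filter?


Linear convolution output length:
L = N + M - 1
  = 768 + 46 - 1
  = 813 samples

813


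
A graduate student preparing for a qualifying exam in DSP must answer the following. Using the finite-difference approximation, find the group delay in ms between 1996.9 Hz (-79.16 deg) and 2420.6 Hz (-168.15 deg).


Group delay from phase difference:
tau = -d(phi)/d(omega)
d(phi) = -88.99 deg = -1.553169 rad
d(omega) = 2*pi*(2420.6 - 1996.9) = 2662.1856 rad/s
tau = -(-1.553169) / 2662.1856
    = 0.5834 ms

0.5834 ms


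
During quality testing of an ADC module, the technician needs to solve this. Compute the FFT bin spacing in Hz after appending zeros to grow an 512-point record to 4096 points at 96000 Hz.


Frequency resolution after zero-padding:
N_padded = 512 * 8 = 4096
df = fs / N_padded
   = 96000 / 4096
   = 23.4375 Hz

23.4375 Hz


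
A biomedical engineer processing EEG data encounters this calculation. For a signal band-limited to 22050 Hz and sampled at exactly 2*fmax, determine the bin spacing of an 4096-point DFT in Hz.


Step 1 — Nyquist sampling rate:
fs = 2 * fmax = 2 * 22050 = 44100 Hz

Step 2 — DFT bin spacing:
df = fs / N = 44100 / 4096 = 10.7666 Hz

10.7666 Hz


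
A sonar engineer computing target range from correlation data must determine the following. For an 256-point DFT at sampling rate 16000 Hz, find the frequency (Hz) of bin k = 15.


Frequency of DFT bin k:
f_k = k * fs / N
    = 15 * 16000 / 256
    = 240000 / 256
    = 937.5 Hz

937.5 Hz


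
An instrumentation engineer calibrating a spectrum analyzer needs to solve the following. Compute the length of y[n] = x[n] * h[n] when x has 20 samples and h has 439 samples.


Linear convolution output length:
L = N + M - 1
  = 20 + 439 - 1
  = 458 samples

458


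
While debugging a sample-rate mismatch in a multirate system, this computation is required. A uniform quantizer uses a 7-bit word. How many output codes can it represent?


Number of quantization levels = 2^N
= 2^7
= 128

128


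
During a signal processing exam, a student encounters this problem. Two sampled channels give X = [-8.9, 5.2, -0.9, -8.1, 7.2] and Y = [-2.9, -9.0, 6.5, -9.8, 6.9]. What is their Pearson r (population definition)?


Pearson correlation coefficient (population):
r = cov(X,Y) / (std(X) * std(Y))
Mean X = -1.1, Mean Y = -1.66
Cov(X,Y) = 18.618
Std(X) = 6.609992, Std(Y) = 7.232316
r = 0.3895

0.3895


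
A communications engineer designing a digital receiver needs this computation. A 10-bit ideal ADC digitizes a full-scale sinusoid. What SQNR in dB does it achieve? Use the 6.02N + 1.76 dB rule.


Theoretical SNR for a full-scale sinusoid:
SNR = 6.02 * N + 1.76
    = 6.02 * 10 + 1.76
    = 60.2 + 1.76
    = 61.96 dB

61.96 dB


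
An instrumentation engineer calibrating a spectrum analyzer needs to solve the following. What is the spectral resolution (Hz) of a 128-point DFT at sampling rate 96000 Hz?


DFT frequency resolution:
df = fs / N
   = 96000 / 128
   = 750.0 Hz

750.0 Hz
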